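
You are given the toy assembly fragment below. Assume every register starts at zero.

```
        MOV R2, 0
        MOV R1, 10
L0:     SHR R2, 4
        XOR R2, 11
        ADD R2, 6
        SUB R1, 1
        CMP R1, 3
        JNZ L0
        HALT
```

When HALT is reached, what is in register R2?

16

MOV R2, 0 → R2=0
MOV R1, 10 → R1=10
SHR R2, 4 → R2=0>>4=0
XOR R2, 11 → R2=0^11=11
ADD R2, 6 → R2=11+6=17
SUB R1, 1 → R1=10-1=9
CMP R1, 3  (cmp 9,3)
JNZ L0: taken
SHR R2, 4 → R2=17>>4=1
XOR R2, 11 → R2=1^11=10
ADD R2, 6 → R2=10+6=16
SUB R1, 1 → R1=9-1=8
CMP R1, 3  (cmp 8,3)
JNZ L0: taken
SHR R2, 4 → R2=16>>4=1
XOR R2, 11 → R2=1^11=10
ADD R2, 6 → R2=10+6=16
SUB R1, 1 → R1=8-1=7
CMP R1, 3  (cmp 7,3)
JNZ L0: taken
SHR R2, 4 → R2=16>>4=1
XOR R2, 11 → R2=1^11=10
ADD R2, 6 → R2=10+6=16
SUB R1, 1 → R1=7-1=6
CMP R1, 3  (cmp 6,3)
JNZ L0: taken
SHR R2, 4 → R2=16>>4=1
XOR R2, 11 → R2=1^11=10
ADD R2, 6 → R2=10+6=16
SUB R1, 1 → R1=6-1=5
CMP R1, 3  (cmp 5,3)
JNZ L0: taken
SHR R2, 4 → R2=16>>4=1
XOR R2, 11 → R2=1^11=10
ADD R2, 6 → R2=10+6=16
SUB R1, 1 → R1=5-1=4
CMP R1, 3  (cmp 4,3)
JNZ L0: taken
SHR R2, 4 → R2=16>>4=1
XOR R2, 11 → R2=1^11=10
ADD R2, 6 → R2=10+6=16
SUB R1, 1 → R1=4-1=3
CMP R1, 3  (cmp 3,3)
JNZ L0: not taken
halt.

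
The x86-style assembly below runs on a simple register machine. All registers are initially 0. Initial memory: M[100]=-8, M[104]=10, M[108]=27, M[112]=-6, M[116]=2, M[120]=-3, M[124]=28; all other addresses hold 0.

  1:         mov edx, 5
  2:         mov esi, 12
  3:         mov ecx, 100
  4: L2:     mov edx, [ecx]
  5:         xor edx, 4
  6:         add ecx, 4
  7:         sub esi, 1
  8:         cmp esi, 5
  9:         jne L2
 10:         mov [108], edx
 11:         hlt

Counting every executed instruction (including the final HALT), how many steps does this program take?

47

mov edx, 5 → edx=5
mov esi, 12 → esi=12
mov ecx, 100 → ecx=100
mov edx, [ecx] → edx=M[100]=-8
xor edx, 4 → edx=(-8)^4=-4
add ecx, 4 → ecx=100+4=104
sub esi, 1 → esi=12-1=11
cmp esi, 5  (cmp 11,5)
jne L2: taken
mov edx, [ecx] → edx=M[104]=10
xor edx, 4 → edx=10^4=14
add ecx, 4 → ecx=104+4=108
sub esi, 1 → esi=11-1=10
cmp esi, 5  (cmp 10,5)
jne L2: taken
mov edx, [ecx] → edx=M[108]=27
xor edx, 4 → edx=27^4=31
add ecx, 4 → ecx=108+4=112
sub esi, 1 → esi=10-1=9
cmp esi, 5  (cmp 9,5)
jne L2: taken
mov edx, [ecx] → edx=M[112]=-6
xor edx, 4 → edx=(-6)^4=-2
add ecx, 4 → ecx=112+4=116
sub esi, 1 → esi=9-1=8
cmp esi, 5  (cmp 8,5)
jne L2: taken
mov edx, [ecx] → edx=M[116]=2
xor edx, 4 → edx=2^4=6
add ecx, 4 → ecx=116+4=120
sub esi, 1 → esi=8-1=7
cmp esi, 5  (cmp 7,5)
jne L2: taken
mov edx, [ecx] → edx=M[120]=-3
xor edx, 4 → edx=(-3)^4=-7
add ecx, 4 → ecx=120+4=124
sub esi, 1 → esi=7-1=6
cmp esi, 5  (cmp 6,5)
jne L2: taken
mov edx, [ecx] → edx=M[124]=28
xor edx, 4 → edx=28^4=24
add ecx, 4 → ecx=124+4=128
sub esi, 1 → esi=6-1=5
cmp esi, 5  (cmp 5,5)
jne L2: not taken
mov [108], edx → M[108]=24
halt.
Total executed instructions: 47.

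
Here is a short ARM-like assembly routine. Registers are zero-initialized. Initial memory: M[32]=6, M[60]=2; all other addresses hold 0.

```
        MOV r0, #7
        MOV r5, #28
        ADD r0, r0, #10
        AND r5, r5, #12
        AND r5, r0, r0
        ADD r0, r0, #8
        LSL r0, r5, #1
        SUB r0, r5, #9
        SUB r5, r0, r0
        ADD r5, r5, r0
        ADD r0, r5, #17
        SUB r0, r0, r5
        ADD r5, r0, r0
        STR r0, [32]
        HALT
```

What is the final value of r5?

34

after MOV r0, #7: r0=7
after MOV r5, #28: r5=28
after ADD r0, r0, #10: r0=7+10=17
after AND r5, r5, #12: r5=28&12=12
after AND r5, r0, r0: r5=17&17=17
after ADD r0, r0, #8: r0=17+8=25
after LSL r0, r5, #1: r0=17<<1=34
after SUB r0, r5, #9: r0=17-9=8
after SUB r5, r0, r0: r5=8-8=0
after ADD r5, r5, r0: r5=0+8=8
after ADD r0, r5, #17: r0=8+17=25
after SUB r0, r0, r5: r0=25-8=17
after ADD r5, r0, r0: r5=17+17=34
STR r0, [32] → M[32]=17
halt.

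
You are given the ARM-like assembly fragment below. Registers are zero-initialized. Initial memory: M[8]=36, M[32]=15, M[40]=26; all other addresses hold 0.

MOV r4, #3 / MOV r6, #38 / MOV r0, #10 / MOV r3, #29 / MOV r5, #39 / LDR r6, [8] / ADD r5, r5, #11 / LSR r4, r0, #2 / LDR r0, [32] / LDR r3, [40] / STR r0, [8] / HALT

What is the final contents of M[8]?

15

after MOV r4, #3: r4=3
after MOV r6, #38: r6=38
after MOV r0, #10: r0=10
after MOV r3, #29: r3=29
after MOV r5, #39: r5=39
after LDR r6, [8]: r6=M[8]=36
after ADD r5, r5, #11: r5=39+11=50
after LSR r4, r0, #2: r4=10>>2=2
after LDR r0, [32]: r0=M[32]=15
after LDR r3, [40]: r3=M[40]=26
STR r0, [8] → M[8]=15
halt.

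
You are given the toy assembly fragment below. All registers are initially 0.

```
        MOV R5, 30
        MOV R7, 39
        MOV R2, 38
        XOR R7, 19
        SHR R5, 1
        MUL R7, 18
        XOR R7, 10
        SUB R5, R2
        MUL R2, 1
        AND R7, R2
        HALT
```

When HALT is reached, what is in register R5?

R5=30
R7=39
R2=38
R7=39^19=52
R5=30>>1=15
R7=52*18=936
R7=936^10=930
R5=15-38=-23
R2=38*1=38
R7=930&38=34
halt.

-23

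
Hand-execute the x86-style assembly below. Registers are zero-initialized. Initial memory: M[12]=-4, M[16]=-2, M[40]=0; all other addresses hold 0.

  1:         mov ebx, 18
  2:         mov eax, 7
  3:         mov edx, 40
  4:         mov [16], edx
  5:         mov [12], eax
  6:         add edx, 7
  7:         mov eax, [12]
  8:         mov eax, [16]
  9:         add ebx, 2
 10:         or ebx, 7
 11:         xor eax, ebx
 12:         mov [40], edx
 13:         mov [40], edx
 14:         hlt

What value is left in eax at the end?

ebx=18
eax=7
edx=40
mov [16], edx → M[16]=40
mov [12], eax → M[12]=7
edx=40+7=47
eax=M[12]=7
eax=M[16]=40
ebx=18+2=20
ebx=20|7=23
eax=40^23=63
mov [40], edx → M[40]=47
mov [40], edx → M[40]=47
halt.

63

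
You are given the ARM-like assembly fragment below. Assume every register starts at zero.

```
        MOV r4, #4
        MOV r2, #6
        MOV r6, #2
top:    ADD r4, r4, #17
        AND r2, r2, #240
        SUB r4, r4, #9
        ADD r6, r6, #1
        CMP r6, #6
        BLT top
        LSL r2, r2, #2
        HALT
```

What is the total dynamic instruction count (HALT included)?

MOV r4, #4 → r4=4
MOV r2, #6 → r2=6
MOV r6, #2 → r6=2
ADD r4, r4, #17 → r4=4+17=21
AND r2, r2, #240 → r2=6&240=0
SUB r4, r4, #9 → r4=21-9=12
ADD r6, r6, #1 → r6=2+1=3
CMP r6, #6  (cmp 3,6)
BLT top: taken
ADD r4, r4, #17 → r4=12+17=29
AND r2, r2, #240 → r2=0&240=0
SUB r4, r4, #9 → r4=29-9=20
ADD r6, r6, #1 → r6=3+1=4
CMP r6, #6  (cmp 4,6)
BLT top: taken
ADD r4, r4, #17 → r4=20+17=37
AND r2, r2, #240 → r2=0&240=0
SUB r4, r4, #9 → r4=37-9=28
ADD r6, r6, #1 → r6=4+1=5
CMP r6, #6  (cmp 5,6)
BLT top: taken
ADD r4, r4, #17 → r4=28+17=45
AND r2, r2, #240 → r2=0&240=0
SUB r4, r4, #9 → r4=45-9=36
ADD r6, r6, #1 → r6=5+1=6
CMP r6, #6  (cmp 6,6)
BLT top: not taken
LSL r2, r2, #2 → r2=0<<2=0
halt.
Total executed instructions: 29.

29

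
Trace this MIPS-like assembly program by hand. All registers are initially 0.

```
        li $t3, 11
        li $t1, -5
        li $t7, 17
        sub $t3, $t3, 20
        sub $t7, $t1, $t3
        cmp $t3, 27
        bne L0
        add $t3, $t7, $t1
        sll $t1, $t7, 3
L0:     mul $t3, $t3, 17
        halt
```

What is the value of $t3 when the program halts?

-153

li $t3, 11 → $t3=11
li $t1, -5 → $t1=-5
li $t7, 17 → $t7=17
sub $t3, $t3, 20 → $t3=11-20=-9
sub $t7, $t1, $t3 → $t7=(-5)-(-9)=4
cmp $t3, 27  (cmp -9,27)
bne L0: taken
mul $t3, $t3, 17 → $t3=(-9)*17=-153
halt.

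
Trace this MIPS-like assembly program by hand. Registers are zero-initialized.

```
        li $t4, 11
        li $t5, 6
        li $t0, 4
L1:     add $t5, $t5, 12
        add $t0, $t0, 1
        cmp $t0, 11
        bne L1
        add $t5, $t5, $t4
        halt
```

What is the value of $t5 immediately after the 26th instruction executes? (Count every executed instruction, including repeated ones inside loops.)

78

$t4=11
$t5=6
$t0=4
$t5=6+12=18
$t0=4+1=5
cmp $t0, 11  (cmp 5,11)
bne L1: taken
$t5=18+12=30
$t0=5+1=6
cmp $t0, 11  (cmp 6,11)
bne L1: taken
$t5=30+12=42
$t0=6+1=7
cmp $t0, 11  (cmp 7,11)
bne L1: taken
$t5=42+12=54
$t0=7+1=8
cmp $t0, 11  (cmp 8,11)
bne L1: taken
$t5=54+12=66
$t0=8+1=9
cmp $t0, 11  (cmp 9,11)
bne L1: taken
$t5=66+12=78
$t0=9+1=10
cmp $t0, 11  (cmp 10,11)
After step 26: $t5 = 78.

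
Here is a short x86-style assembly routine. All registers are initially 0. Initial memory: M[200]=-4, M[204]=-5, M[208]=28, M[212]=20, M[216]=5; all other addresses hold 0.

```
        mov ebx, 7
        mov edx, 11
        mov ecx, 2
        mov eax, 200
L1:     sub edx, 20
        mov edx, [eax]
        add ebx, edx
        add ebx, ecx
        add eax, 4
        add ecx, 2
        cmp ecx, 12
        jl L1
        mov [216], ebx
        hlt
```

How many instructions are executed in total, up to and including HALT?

mov ebx, 7 → ebx=7
mov edx, 11 → edx=11
mov ecx, 2 → ecx=2
mov eax, 200 → eax=200
sub edx, 20 → edx=11-20=-9
mov edx, [eax] → edx=M[200]=-4
add ebx, edx → ebx=7+(-4)=3
add ebx, ecx → ebx=3+2=5
add eax, 4 → eax=200+4=204
add ecx, 2 → ecx=2+2=4
cmp ecx, 12  (cmp 4,12)
jl L1: taken
sub edx, 20 → edx=(-4)-20=-24
mov edx, [eax] → edx=M[204]=-5
add ebx, edx → ebx=5+(-5)=0
add ebx, ecx → ebx=0+4=4
add eax, 4 → eax=204+4=208
add ecx, 2 → ecx=4+2=6
cmp ecx, 12  (cmp 6,12)
jl L1: taken
sub edx, 20 → edx=(-5)-20=-25
mov edx, [eax] → edx=M[208]=28
add ebx, edx → ebx=4+28=32
add ebx, ecx → ebx=32+6=38
add eax, 4 → eax=208+4=212
add ecx, 2 → ecx=6+2=8
cmp ecx, 12  (cmp 8,12)
jl L1: taken
sub edx, 20 → edx=28-20=8
mov edx, [eax] → edx=M[212]=20
add ebx, edx → ebx=38+20=58
add ebx, ecx → ebx=58+8=66
add eax, 4 → eax=212+4=216
add ecx, 2 → ecx=8+2=10
cmp ecx, 12  (cmp 10,12)
jl L1: taken
sub edx, 20 → edx=20-20=0
mov edx, [eax] → edx=M[216]=5
add ebx, edx → ebx=66+5=71
add ebx, ecx → ebx=71+10=81
add eax, 4 → eax=216+4=220
add ecx, 2 → ecx=10+2=12
cmp ecx, 12  (cmp 12,12)
jl L1: not taken
mov [216], ebx → M[216]=81
halt.
Total executed instructions: 46.

46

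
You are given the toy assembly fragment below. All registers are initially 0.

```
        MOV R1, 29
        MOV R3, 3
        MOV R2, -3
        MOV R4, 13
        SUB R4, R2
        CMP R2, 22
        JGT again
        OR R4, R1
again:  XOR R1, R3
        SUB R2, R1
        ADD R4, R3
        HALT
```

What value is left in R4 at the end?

after MOV R1, 29: R1=29
after MOV R3, 3: R3=3
after MOV R2, -3: R2=-3
after MOV R4, 13: R4=13
after SUB R4, R2: R4=13-(-3)=16
CMP R2, 22  (cmp -3,22)
JGT again: not taken
after OR R4, R1: R4=16|29=29
after XOR R1, R3: R1=29^3=30
after SUB R2, R1: R2=(-3)-30=-33
after ADD R4, R3: R4=29+3=32
halt.

32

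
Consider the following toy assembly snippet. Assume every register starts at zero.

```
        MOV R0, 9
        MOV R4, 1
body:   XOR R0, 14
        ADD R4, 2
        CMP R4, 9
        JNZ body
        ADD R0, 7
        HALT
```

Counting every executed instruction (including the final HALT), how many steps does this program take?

MOV R0, 9 → R0=9
MOV R4, 1 → R4=1
XOR R0, 14 → R0=9^14=7
ADD R4, 2 → R4=1+2=3
CMP R4, 9  (cmp 3,9)
JNZ body: taken
XOR R0, 14 → R0=7^14=9
ADD R4, 2 → R4=3+2=5
CMP R4, 9  (cmp 5,9)
JNZ body: taken
XOR R0, 14 → R0=9^14=7
ADD R4, 2 → R4=5+2=7
CMP R4, 9  (cmp 7,9)
JNZ body: taken
XOR R0, 14 → R0=7^14=9
ADD R4, 2 → R4=7+2=9
CMP R4, 9  (cmp 9,9)
JNZ body: not taken
ADD R0, 7 → R0=9+7=16
halt.
Total executed instructions: 20.

20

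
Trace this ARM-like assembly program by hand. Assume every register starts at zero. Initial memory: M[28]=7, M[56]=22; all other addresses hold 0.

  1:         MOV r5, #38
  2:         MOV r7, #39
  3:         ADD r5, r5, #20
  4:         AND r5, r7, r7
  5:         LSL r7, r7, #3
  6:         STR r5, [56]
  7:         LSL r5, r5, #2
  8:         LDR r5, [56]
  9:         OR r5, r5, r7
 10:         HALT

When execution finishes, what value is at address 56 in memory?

after MOV r5, #38: r5=38
after MOV r7, #39: r7=39
after ADD r5, r5, #20: r5=38+20=58
after AND r5, r7, r7: r5=39&39=39
after LSL r7, r7, #3: r7=39<<3=312
STR r5, [56] → M[56]=39
after LSL r5, r5, #2: r5=39<<2=156
after LDR r5, [56]: r5=M[56]=39
after OR r5, r5, r7: r5=39|312=319
halt.

39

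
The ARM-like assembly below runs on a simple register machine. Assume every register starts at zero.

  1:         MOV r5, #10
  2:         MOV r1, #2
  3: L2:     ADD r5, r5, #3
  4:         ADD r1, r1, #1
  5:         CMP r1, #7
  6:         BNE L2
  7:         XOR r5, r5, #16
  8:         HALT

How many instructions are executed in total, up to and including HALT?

24

after MOV r5, #10: r5=10
after MOV r1, #2: r1=2
after ADD r5, r5, #3: r5=10+3=13
after ADD r1, r1, #1: r1=2+1=3
CMP r1, #7  (cmp 3,7)
BNE L2: taken
after ADD r5, r5, #3: r5=13+3=16
after ADD r1, r1, #1: r1=3+1=4
CMP r1, #7  (cmp 4,7)
BNE L2: taken
after ADD r5, r5, #3: r5=16+3=19
after ADD r1, r1, #1: r1=4+1=5
CMP r1, #7  (cmp 5,7)
BNE L2: taken
after ADD r5, r5, #3: r5=19+3=22
after ADD r1, r1, #1: r1=5+1=6
CMP r1, #7  (cmp 6,7)
BNE L2: taken
after ADD r5, r5, #3: r5=22+3=25
after ADD r1, r1, #1: r1=6+1=7
CMP r1, #7  (cmp 7,7)
BNE L2: not taken
after XOR r5, r5, #16: r5=25^16=9
halt.
Total executed instructions: 24.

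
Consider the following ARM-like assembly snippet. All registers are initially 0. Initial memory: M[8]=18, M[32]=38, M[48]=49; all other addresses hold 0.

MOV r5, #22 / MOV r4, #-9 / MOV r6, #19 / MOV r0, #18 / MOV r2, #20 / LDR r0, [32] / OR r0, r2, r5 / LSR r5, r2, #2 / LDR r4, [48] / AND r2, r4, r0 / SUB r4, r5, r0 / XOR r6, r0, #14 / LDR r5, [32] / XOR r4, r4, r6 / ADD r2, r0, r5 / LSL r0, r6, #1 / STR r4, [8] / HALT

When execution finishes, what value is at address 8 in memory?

-9

after MOV r5, #22: r5=22
after MOV r4, #-9: r4=-9
after MOV r6, #19: r6=19
after MOV r0, #18: r0=18
after MOV r2, #20: r2=20
after LDR r0, [32]: r0=M[32]=38
after OR r0, r2, r5: r0=20|22=22
after LSR r5, r2, #2: r5=20>>2=5
after LDR r4, [48]: r4=M[48]=49
after AND r2, r4, r0: r2=49&22=16
after SUB r4, r5, r0: r4=5-22=-17
after XOR r6, r0, #14: r6=22^14=24
after LDR r5, [32]: r5=M[32]=38
after XOR r4, r4, r6: r4=(-17)^24=-9
after ADD r2, r0, r5: r2=22+38=60
after LSL r0, r6, #1: r0=24<<1=48
STR r4, [8] → M[8]=-9
halt.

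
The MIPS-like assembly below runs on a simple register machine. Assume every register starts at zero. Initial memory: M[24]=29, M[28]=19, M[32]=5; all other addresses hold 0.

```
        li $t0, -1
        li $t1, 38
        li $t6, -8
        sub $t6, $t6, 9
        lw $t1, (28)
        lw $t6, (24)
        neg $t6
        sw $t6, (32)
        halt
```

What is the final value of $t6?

li $t0, -1 → $t0=-1
li $t1, 38 → $t1=38
li $t6, -8 → $t6=-8
sub $t6, $t6, 9 → $t6=(-8)-9=-17
lw $t1, (28) → $t1=M[28]=19
lw $t6, (24) → $t6=M[24]=29
neg $t6 → $t6=-(29)=-29
sw $t6, (32) → M[32]=-29
halt.

-29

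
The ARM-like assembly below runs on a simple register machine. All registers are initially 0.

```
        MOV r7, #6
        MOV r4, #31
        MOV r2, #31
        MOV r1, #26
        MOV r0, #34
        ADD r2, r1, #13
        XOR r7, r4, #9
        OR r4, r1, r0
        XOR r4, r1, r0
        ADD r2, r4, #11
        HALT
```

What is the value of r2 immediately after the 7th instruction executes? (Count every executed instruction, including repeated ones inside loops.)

39

r7=6
r4=31
r2=31
r1=26
r0=34
r2=26+13=39
r7=31^9=22
After step 7: r2 = 39.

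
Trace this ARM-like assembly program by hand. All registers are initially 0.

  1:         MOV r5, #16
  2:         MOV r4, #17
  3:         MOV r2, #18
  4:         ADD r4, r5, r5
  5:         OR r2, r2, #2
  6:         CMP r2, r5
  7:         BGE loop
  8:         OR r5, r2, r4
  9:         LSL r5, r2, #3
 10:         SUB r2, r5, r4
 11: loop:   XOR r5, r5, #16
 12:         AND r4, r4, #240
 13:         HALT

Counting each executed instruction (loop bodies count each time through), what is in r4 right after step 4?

32

MOV r5, #16 → r5=16
MOV r4, #17 → r4=17
MOV r2, #18 → r2=18
ADD r4, r5, r5 → r4=16+16=32
After step 4: r4 = 32.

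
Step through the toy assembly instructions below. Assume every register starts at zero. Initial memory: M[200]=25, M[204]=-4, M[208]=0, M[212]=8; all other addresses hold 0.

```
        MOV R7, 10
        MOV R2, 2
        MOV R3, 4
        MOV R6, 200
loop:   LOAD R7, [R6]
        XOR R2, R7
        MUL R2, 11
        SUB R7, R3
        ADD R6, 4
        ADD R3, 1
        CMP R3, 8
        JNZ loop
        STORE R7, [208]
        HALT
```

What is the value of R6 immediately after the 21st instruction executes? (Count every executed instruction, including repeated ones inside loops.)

208

R7=10
R2=2
R3=4
R6=200
R7=M[200]=25
R2=2^25=27
R2=27*11=297
R7=25-4=21
R6=200+4=204
R3=4+1=5
CMP R3, 8  (cmp 5,8)
JNZ loop: taken
R7=M[204]=-4
R2=297^(-4)=-299
R2=(-299)*11=-3289
R7=(-4)-5=-9
R6=204+4=208
R3=5+1=6
CMP R3, 8  (cmp 6,8)
JNZ loop: taken
R7=M[208]=0
After step 21: R6 = 208.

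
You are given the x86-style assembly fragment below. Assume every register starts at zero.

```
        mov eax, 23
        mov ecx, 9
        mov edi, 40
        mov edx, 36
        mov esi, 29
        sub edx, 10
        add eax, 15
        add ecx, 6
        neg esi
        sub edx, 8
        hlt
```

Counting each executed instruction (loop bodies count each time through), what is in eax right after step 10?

38

eax=23
ecx=9
edi=40
edx=36
esi=29
edx=36-10=26
eax=23+15=38
ecx=9+6=15
esi=-(29)=-29
edx=26-8=18
After step 10: eax = 38.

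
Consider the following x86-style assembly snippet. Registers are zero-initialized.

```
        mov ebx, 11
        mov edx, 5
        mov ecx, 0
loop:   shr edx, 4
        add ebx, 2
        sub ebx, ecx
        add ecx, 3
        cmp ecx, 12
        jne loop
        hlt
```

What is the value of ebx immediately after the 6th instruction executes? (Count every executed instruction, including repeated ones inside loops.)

13

mov ebx, 11 → ebx=11
mov edx, 5 → edx=5
mov ecx, 0 → ecx=0
shr edx, 4 → edx=5>>4=0
add ebx, 2 → ebx=11+2=13
sub ebx, ecx → ebx=13-0=13
After step 6: ebx = 13.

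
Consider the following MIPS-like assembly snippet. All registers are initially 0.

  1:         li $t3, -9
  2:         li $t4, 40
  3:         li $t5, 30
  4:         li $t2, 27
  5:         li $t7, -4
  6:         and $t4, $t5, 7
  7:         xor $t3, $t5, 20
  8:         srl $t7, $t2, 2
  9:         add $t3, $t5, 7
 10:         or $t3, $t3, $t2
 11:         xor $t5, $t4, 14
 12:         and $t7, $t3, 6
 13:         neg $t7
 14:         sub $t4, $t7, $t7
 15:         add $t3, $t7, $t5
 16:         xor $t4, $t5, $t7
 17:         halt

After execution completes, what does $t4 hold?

-14

li $t3, -9 → $t3=-9
li $t4, 40 → $t4=40
li $t5, 30 → $t5=30
li $t2, 27 → $t2=27
li $t7, -4 → $t7=-4
and $t4, $t5, 7 → $t4=30&7=6
xor $t3, $t5, 20 → $t3=30^20=10
srl $t7, $t2, 2 → $t7=27>>2=6
add $t3, $t5, 7 → $t3=30+7=37
or $t3, $t3, $t2 → $t3=37|27=63
xor $t5, $t4, 14 → $t5=6^14=8
and $t7, $t3, 6 → $t7=63&6=6
neg $t7 → $t7=-(6)=-6
sub $t4, $t7, $t7 → $t4=(-6)-(-6)=0
add $t3, $t7, $t5 → $t3=(-6)+8=2
xor $t4, $t5, $t7 → $t4=8^(-6)=-14
halt.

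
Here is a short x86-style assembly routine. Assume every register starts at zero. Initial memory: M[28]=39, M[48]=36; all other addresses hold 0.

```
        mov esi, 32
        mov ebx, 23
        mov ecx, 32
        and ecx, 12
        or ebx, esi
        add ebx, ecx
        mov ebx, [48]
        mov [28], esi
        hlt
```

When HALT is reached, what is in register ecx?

0

after mov esi, 32: esi=32
after mov ebx, 23: ebx=23
after mov ecx, 32: ecx=32
after and ecx, 12: ecx=32&12=0
after or ebx, esi: ebx=23|32=55
after add ebx, ecx: ebx=55+0=55
after mov ebx, [48]: ebx=M[48]=36
mov [28], esi → M[28]=32
halt.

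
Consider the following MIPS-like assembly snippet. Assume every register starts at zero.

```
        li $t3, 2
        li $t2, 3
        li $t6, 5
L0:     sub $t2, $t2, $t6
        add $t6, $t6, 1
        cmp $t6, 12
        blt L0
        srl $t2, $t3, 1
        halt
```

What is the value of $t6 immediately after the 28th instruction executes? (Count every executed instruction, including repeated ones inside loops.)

$t3=2
$t2=3
$t6=5
$t2=3-5=-2
$t6=5+1=6
cmp $t6, 12  (cmp 6,12)
blt L0: taken
$t2=(-2)-6=-8
$t6=6+1=7
cmp $t6, 12  (cmp 7,12)
blt L0: taken
$t2=(-8)-7=-15
$t6=7+1=8
cmp $t6, 12  (cmp 8,12)
blt L0: taken
$t2=(-15)-8=-23
$t6=8+1=9
cmp $t6, 12  (cmp 9,12)
blt L0: taken
$t2=(-23)-9=-32
$t6=9+1=10
cmp $t6, 12  (cmp 10,12)
blt L0: taken
$t2=(-32)-10=-42
$t6=10+1=11
cmp $t6, 12  (cmp 11,12)
blt L0: taken
$t2=(-42)-11=-53
After step 28: $t6 = 11.

11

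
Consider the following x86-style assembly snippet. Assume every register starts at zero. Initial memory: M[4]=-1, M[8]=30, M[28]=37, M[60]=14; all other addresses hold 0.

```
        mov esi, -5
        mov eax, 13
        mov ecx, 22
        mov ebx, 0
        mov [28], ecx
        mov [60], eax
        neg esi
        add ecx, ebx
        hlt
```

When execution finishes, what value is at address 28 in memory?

mov esi, -5 → esi=-5
mov eax, 13 → eax=13
mov ecx, 22 → ecx=22
mov ebx, 0 → ebx=0
mov [28], ecx → M[28]=22
mov [60], eax → M[60]=13
neg esi → esi=-(-5)=5
add ecx, ebx → ecx=22+0=22
halt.

22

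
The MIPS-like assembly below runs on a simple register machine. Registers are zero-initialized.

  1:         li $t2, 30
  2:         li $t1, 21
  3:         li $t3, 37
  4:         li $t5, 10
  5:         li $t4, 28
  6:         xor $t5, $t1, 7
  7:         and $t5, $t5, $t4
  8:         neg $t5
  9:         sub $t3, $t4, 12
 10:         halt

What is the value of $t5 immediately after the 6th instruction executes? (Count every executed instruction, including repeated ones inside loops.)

after li $t2, 30: $t2=30
after li $t1, 21: $t1=21
after li $t3, 37: $t3=37
after li $t5, 10: $t5=10
after li $t4, 28: $t4=28
after xor $t5, $t1, 7: $t5=21^7=18
After step 6: $t5 = 18.

18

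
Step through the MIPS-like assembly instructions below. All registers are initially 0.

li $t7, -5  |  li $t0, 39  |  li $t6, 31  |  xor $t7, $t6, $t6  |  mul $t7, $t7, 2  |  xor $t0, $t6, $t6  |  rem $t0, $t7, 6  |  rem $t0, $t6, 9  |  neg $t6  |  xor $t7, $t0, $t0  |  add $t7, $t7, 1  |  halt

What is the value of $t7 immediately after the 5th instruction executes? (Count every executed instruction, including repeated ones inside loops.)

0

after li $t7, -5: $t7=-5
after li $t0, 39: $t0=39
after li $t6, 31: $t6=31
after xor $t7, $t6, $t6: $t7=31^31=0
after mul $t7, $t7, 2: $t7=0*2=0
After step 5: $t7 = 0.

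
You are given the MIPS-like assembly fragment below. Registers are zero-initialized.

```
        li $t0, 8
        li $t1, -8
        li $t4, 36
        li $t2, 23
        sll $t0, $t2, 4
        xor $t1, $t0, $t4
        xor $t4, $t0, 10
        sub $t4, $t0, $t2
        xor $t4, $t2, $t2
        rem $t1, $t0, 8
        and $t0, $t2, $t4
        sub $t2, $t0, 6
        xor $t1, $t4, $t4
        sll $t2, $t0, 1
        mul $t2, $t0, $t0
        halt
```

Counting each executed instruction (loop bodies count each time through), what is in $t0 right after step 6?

$t0=8
$t1=-8
$t4=36
$t2=23
$t0=23<<4=368
$t1=368^36=340
After step 6: $t0 = 368.

368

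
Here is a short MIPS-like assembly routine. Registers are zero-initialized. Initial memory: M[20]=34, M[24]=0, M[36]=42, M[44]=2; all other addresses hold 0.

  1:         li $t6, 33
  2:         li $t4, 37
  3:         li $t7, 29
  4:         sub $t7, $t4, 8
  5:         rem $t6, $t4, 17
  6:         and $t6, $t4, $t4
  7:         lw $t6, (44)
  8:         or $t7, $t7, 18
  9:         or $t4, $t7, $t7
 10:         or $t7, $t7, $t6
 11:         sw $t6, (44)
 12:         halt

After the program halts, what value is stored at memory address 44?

2

after li $t6, 33: $t6=33
after li $t4, 37: $t4=37
after li $t7, 29: $t7=29
after sub $t7, $t4, 8: $t7=37-8=29
after rem $t6, $t4, 17: $t6=37%17=3
after and $t6, $t4, $t4: $t6=37&37=37
after lw $t6, (44): $t6=M[44]=2
after or $t7, $t7, 18: $t7=29|18=31
after or $t4, $t7, $t7: $t4=31|31=31
after or $t7, $t7, $t6: $t7=31|2=31
sw $t6, (44) → M[44]=2
halt.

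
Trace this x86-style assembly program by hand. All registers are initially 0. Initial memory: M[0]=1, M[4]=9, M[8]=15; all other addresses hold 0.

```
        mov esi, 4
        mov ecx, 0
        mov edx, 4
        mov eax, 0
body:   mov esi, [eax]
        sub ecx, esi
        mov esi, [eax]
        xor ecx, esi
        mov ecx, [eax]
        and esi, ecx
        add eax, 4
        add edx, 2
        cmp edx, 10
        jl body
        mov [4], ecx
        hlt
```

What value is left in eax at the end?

12

after mov esi, 4: esi=4
after mov ecx, 0: ecx=0
after mov edx, 4: edx=4
after mov eax, 0: eax=0
after mov esi, [eax]: esi=M[0]=1
after sub ecx, esi: ecx=0-1=-1
after mov esi, [eax]: esi=M[0]=1
after xor ecx, esi: ecx=(-1)^1=-2
after mov ecx, [eax]: ecx=M[0]=1
after and esi, ecx: esi=1&1=1
after add eax, 4: eax=0+4=4
after add edx, 2: edx=4+2=6
cmp edx, 10  (cmp 6,10)
jl body: taken
after mov esi, [eax]: esi=M[4]=9
after sub ecx, esi: ecx=1-9=-8
after mov esi, [eax]: esi=M[4]=9
after xor ecx, esi: ecx=(-8)^9=-15
after mov ecx, [eax]: ecx=M[4]=9
after and esi, ecx: esi=9&9=9
after add eax, 4: eax=4+4=8
after add edx, 2: edx=6+2=8
cmp edx, 10  (cmp 8,10)
jl body: taken
after mov esi, [eax]: esi=M[8]=15
after sub ecx, esi: ecx=9-15=-6
after mov esi, [eax]: esi=M[8]=15
after xor ecx, esi: ecx=(-6)^15=-11
after mov ecx, [eax]: ecx=M[8]=15
after and esi, ecx: esi=15&15=15
after add eax, 4: eax=8+4=12
after add edx, 2: edx=8+2=10
cmp edx, 10  (cmp 10,10)
jl body: not taken
mov [4], ecx → M[4]=15
halt.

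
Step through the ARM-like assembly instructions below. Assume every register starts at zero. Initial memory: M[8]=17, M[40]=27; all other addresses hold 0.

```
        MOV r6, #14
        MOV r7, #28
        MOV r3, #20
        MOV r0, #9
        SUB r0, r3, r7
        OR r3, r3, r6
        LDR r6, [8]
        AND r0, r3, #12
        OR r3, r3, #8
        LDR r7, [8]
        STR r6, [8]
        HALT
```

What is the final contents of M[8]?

17

after MOV r6, #14: r6=14
after MOV r7, #28: r7=28
after MOV r3, #20: r3=20
after MOV r0, #9: r0=9
after SUB r0, r3, r7: r0=20-28=-8
after OR r3, r3, r6: r3=20|14=30
after LDR r6, [8]: r6=M[8]=17
after AND r0, r3, #12: r0=30&12=12
after OR r3, r3, #8: r3=30|8=30
after LDR r7, [8]: r7=M[8]=17
STR r6, [8] → M[8]=17
halt.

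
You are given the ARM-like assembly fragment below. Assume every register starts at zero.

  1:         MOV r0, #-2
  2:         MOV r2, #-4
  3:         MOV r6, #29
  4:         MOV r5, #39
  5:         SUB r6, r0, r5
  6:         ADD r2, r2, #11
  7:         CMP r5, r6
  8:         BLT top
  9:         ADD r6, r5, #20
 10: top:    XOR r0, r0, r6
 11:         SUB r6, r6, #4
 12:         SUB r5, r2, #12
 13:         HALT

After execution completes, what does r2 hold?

7

r0=-2
r2=-4
r6=29
r5=39
r6=(-2)-39=-41
r2=(-4)+11=7
CMP r5, r6  (cmp 39,-41)
BLT top: not taken
r6=39+20=59
r0=(-2)^59=-59
r6=59-4=55
r5=7-12=-5
halt.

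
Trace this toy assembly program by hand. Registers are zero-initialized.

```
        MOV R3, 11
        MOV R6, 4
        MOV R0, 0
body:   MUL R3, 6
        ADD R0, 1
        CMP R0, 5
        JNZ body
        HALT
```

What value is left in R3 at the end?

85536

after MOV R3, 11: R3=11
after MOV R6, 4: R6=4
after MOV R0, 0: R0=0
after MUL R3, 6: R3=11*6=66
after ADD R0, 1: R0=0+1=1
CMP R0, 5  (cmp 1,5)
JNZ body: taken
after MUL R3, 6: R3=66*6=396
after ADD R0, 1: R0=1+1=2
CMP R0, 5  (cmp 2,5)
JNZ body: taken
after MUL R3, 6: R3=396*6=2376
after ADD R0, 1: R0=2+1=3
CMP R0, 5  (cmp 3,5)
JNZ body: taken
after MUL R3, 6: R3=2376*6=14256
after ADD R0, 1: R0=3+1=4
CMP R0, 5  (cmp 4,5)
JNZ body: taken
after MUL R3, 6: R3=14256*6=85536
after ADD R0, 1: R0=4+1=5
CMP R0, 5  (cmp 5,5)
JNZ body: not taken
halt.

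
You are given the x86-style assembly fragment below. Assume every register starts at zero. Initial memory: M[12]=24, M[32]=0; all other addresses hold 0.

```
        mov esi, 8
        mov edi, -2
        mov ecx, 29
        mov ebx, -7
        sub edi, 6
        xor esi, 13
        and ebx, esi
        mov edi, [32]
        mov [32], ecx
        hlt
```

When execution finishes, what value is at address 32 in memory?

29

esi=8
edi=-2
ecx=29
ebx=-7
edi=(-2)-6=-8
esi=8^13=5
ebx=(-7)&5=1
edi=M[32]=0
mov [32], ecx → M[32]=29
halt.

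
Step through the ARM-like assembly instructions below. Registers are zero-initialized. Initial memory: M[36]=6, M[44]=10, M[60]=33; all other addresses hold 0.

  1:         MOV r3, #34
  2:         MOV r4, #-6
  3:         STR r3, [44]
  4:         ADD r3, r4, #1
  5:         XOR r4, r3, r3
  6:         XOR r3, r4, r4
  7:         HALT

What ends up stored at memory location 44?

after MOV r3, #34: r3=34
after MOV r4, #-6: r4=-6
STR r3, [44] → M[44]=34
after ADD r3, r4, #1: r3=(-6)+1=-5
after XOR r4, r3, r3: r4=(-5)^(-5)=0
after XOR r3, r4, r4: r3=0^0=0
halt.

34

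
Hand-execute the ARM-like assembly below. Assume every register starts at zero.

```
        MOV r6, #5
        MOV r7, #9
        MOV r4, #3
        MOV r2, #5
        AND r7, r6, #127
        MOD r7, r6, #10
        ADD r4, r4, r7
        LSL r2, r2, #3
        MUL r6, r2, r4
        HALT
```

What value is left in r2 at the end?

MOV r6, #5 → r6=5
MOV r7, #9 → r7=9
MOV r4, #3 → r4=3
MOV r2, #5 → r2=5
AND r7, r6, #127 → r7=5&127=5
MOD r7, r6, #10 → r7=5%10=5
ADD r4, r4, r7 → r4=3+5=8
LSL r2, r2, #3 → r2=5<<3=40
MUL r6, r2, r4 → r6=40*8=320
halt.

40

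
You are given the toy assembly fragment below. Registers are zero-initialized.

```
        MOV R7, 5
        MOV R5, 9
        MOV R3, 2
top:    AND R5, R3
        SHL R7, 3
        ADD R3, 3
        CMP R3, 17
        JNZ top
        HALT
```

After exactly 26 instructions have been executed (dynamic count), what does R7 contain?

163840

R7=5
R5=9
R3=2
R5=9&2=0
R7=5<<3=40
R3=2+3=5
CMP R3, 17  (cmp 5,17)
JNZ top: taken
R5=0&5=0
R7=40<<3=320
R3=5+3=8
CMP R3, 17  (cmp 8,17)
JNZ top: taken
R5=0&8=0
R7=320<<3=2560
R3=8+3=11
CMP R3, 17  (cmp 11,17)
JNZ top: taken
R5=0&11=0
R7=2560<<3=20480
R3=11+3=14
CMP R3, 17  (cmp 14,17)
JNZ top: taken
R5=0&14=0
R7=20480<<3=163840
R3=14+3=17
After step 26: R7 = 163840.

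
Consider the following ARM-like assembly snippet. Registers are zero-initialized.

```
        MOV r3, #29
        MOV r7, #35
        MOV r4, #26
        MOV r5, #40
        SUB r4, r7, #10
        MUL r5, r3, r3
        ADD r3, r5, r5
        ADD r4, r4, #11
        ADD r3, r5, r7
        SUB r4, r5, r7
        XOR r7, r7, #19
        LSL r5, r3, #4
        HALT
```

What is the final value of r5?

14016

after MOV r3, #29: r3=29
after MOV r7, #35: r7=35
after MOV r4, #26: r4=26
after MOV r5, #40: r5=40
after SUB r4, r7, #10: r4=35-10=25
after MUL r5, r3, r3: r5=29*29=841
after ADD r3, r5, r5: r3=841+841=1682
after ADD r4, r4, #11: r4=25+11=36
after ADD r3, r5, r7: r3=841+35=876
after SUB r4, r5, r7: r4=841-35=806
after XOR r7, r7, #19: r7=35^19=48
after LSL r5, r3, #4: r5=876<<4=14016
halt.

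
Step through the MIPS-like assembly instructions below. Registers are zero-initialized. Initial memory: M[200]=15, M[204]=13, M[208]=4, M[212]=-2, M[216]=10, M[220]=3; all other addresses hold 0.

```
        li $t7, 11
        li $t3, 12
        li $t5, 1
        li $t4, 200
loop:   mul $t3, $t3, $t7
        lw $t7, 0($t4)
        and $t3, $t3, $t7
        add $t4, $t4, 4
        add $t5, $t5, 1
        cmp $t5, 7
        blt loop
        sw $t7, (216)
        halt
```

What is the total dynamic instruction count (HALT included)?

48

li $t7, 11 → $t7=11
li $t3, 12 → $t3=12
li $t5, 1 → $t5=1
li $t4, 200 → $t4=200
mul $t3, $t3, $t7 → $t3=12*11=132
lw $t7, 0($t4) → $t7=M[200]=15
and $t3, $t3, $t7 → $t3=132&15=4
add $t4, $t4, 4 → $t4=200+4=204
add $t5, $t5, 1 → $t5=1+1=2
cmp $t5, 7  (cmp 2,7)
blt loop: taken
mul $t3, $t3, $t7 → $t3=4*15=60
lw $t7, 0($t4) → $t7=M[204]=13
and $t3, $t3, $t7 → $t3=60&13=12
add $t4, $t4, 4 → $t4=204+4=208
add $t5, $t5, 1 → $t5=2+1=3
cmp $t5, 7  (cmp 3,7)
blt loop: taken
mul $t3, $t3, $t7 → $t3=12*13=156
lw $t7, 0($t4) → $t7=M[208]=4
and $t3, $t3, $t7 → $t3=156&4=4
add $t4, $t4, 4 → $t4=208+4=212
add $t5, $t5, 1 → $t5=3+1=4
cmp $t5, 7  (cmp 4,7)
blt loop: taken
mul $t3, $t3, $t7 → $t3=4*4=16
lw $t7, 0($t4) → $t7=M[212]=-2
and $t3, $t3, $t7 → $t3=16&(-2)=16
add $t4, $t4, 4 → $t4=212+4=216
add $t5, $t5, 1 → $t5=4+1=5
cmp $t5, 7  (cmp 5,7)
blt loop: taken
mul $t3, $t3, $t7 → $t3=16*(-2)=-32
lw $t7, 0($t4) → $t7=M[216]=10
and $t3, $t3, $t7 → $t3=(-32)&10=0
add $t4, $t4, 4 → $t4=216+4=220
add $t5, $t5, 1 → $t5=5+1=6
cmp $t5, 7  (cmp 6,7)
blt loop: taken
mul $t3, $t3, $t7 → $t3=0*10=0
lw $t7, 0($t4) → $t7=M[220]=3
and $t3, $t3, $t7 → $t3=0&3=0
add $t4, $t4, 4 → $t4=220+4=224
add $t5, $t5, 1 → $t5=6+1=7
cmp $t5, 7  (cmp 7,7)
blt loop: not taken
sw $t7, (216) → M[216]=3
halt.
Total executed instructions: 48.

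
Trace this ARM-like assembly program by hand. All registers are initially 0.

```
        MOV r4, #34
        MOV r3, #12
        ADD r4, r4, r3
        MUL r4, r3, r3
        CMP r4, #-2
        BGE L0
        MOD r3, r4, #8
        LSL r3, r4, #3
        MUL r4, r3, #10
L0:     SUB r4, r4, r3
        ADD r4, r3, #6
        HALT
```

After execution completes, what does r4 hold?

18

r4=34
r3=12
r4=34+12=46
r4=12*12=144
CMP r4, #-2  (cmp 144,-2)
BGE L0: taken
r4=144-12=132
r4=12+6=18
halt.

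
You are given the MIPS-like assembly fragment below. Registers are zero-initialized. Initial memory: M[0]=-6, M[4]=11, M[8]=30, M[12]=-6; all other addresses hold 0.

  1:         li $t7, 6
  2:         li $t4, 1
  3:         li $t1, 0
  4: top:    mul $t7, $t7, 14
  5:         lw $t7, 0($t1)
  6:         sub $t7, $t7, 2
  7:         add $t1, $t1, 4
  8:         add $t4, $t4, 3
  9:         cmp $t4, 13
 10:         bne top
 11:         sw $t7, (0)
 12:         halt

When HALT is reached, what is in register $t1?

li $t7, 6 → $t7=6
li $t4, 1 → $t4=1
li $t1, 0 → $t1=0
mul $t7, $t7, 14 → $t7=6*14=84
lw $t7, 0($t1) → $t7=M[0]=-6
sub $t7, $t7, 2 → $t7=(-6)-2=-8
add $t1, $t1, 4 → $t1=0+4=4
add $t4, $t4, 3 → $t4=1+3=4
cmp $t4, 13  (cmp 4,13)
bne top: taken
mul $t7, $t7, 14 → $t7=(-8)*14=-112
lw $t7, 0($t1) → $t7=M[4]=11
sub $t7, $t7, 2 → $t7=11-2=9
add $t1, $t1, 4 → $t1=4+4=8
add $t4, $t4, 3 → $t4=4+3=7
cmp $t4, 13  (cmp 7,13)
bne top: taken
mul $t7, $t7, 14 → $t7=9*14=126
lw $t7, 0($t1) → $t7=M[8]=30
sub $t7, $t7, 2 → $t7=30-2=28
add $t1, $t1, 4 → $t1=8+4=12
add $t4, $t4, 3 → $t4=7+3=10
cmp $t4, 13  (cmp 10,13)
bne top: taken
mul $t7, $t7, 14 → $t7=28*14=392
lw $t7, 0($t1) → $t7=M[12]=-6
sub $t7, $t7, 2 → $t7=(-6)-2=-8
add $t1, $t1, 4 → $t1=12+4=16
add $t4, $t4, 3 → $t4=10+3=13
cmp $t4, 13  (cmp 13,13)
bne top: not taken
sw $t7, (0) → M[0]=-8
halt.

16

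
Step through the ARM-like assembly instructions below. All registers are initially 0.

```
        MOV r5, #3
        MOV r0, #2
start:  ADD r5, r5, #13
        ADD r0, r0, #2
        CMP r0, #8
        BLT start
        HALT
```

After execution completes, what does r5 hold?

42

MOV r5, #3 → r5=3
MOV r0, #2 → r0=2
ADD r5, r5, #13 → r5=3+13=16
ADD r0, r0, #2 → r0=2+2=4
CMP r0, #8  (cmp 4,8)
BLT start: taken
ADD r5, r5, #13 → r5=16+13=29
ADD r0, r0, #2 → r0=4+2=6
CMP r0, #8  (cmp 6,8)
BLT start: taken
ADD r5, r5, #13 → r5=29+13=42
ADD r0, r0, #2 → r0=6+2=8
CMP r0, #8  (cmp 8,8)
BLT start: not taken
halt.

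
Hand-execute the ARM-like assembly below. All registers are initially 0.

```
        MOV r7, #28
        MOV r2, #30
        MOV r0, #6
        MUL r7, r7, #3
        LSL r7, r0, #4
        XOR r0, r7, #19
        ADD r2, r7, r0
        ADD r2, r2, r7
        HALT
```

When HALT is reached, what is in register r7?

96

r7=28
r2=30
r0=6
r7=28*3=84
r7=6<<4=96
r0=96^19=115
r2=96+115=211
r2=211+96=307
halt.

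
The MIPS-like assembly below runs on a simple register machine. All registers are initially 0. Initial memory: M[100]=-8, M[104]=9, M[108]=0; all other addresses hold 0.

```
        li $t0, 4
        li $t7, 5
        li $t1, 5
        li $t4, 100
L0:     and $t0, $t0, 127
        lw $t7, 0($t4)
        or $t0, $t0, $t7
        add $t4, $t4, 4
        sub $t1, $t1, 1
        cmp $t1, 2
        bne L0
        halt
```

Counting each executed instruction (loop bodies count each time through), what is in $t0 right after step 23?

after li $t0, 4: $t0=4
after li $t7, 5: $t7=5
after li $t1, 5: $t1=5
after li $t4, 100: $t4=100
after and $t0, $t0, 127: $t0=4&127=4
after lw $t7, 0($t4): $t7=M[100]=-8
after or $t0, $t0, $t7: $t0=4|(-8)=-4
after add $t4, $t4, 4: $t4=100+4=104
after sub $t1, $t1, 1: $t1=5-1=4
cmp $t1, 2  (cmp 4,2)
bne L0: taken
after and $t0, $t0, 127: $t0=(-4)&127=124
after lw $t7, 0($t4): $t7=M[104]=9
after or $t0, $t0, $t7: $t0=124|9=125
after add $t4, $t4, 4: $t4=104+4=108
after sub $t1, $t1, 1: $t1=4-1=3
cmp $t1, 2  (cmp 3,2)
bne L0: taken
after and $t0, $t0, 127: $t0=125&127=125
after lw $t7, 0($t4): $t7=M[108]=0
after or $t0, $t0, $t7: $t0=125|0=125
after add $t4, $t4, 4: $t4=108+4=112
after sub $t1, $t1, 1: $t1=3-1=2
After step 23: $t0 = 125.

125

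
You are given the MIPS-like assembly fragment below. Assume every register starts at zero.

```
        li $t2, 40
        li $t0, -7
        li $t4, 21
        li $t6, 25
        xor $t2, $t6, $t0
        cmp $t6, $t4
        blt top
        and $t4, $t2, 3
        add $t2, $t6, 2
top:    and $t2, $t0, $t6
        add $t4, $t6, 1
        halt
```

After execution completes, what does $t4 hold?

$t2=40
$t0=-7
$t4=21
$t6=25
$t2=25^(-7)=-32
cmp $t6, $t4  (cmp 25,21)
blt top: not taken
$t4=(-32)&3=0
$t2=25+2=27
$t2=(-7)&25=25
$t4=25+1=26
halt.

26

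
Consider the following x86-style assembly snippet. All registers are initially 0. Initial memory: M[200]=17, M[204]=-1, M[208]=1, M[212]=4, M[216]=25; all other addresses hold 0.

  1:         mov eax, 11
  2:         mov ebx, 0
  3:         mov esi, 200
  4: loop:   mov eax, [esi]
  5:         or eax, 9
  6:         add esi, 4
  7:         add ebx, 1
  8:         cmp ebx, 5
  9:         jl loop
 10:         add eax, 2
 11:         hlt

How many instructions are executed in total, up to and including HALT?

eax=11
ebx=0
esi=200
eax=M[200]=17
eax=17|9=25
esi=200+4=204
ebx=0+1=1
cmp ebx, 5  (cmp 1,5)
jl loop: taken
eax=M[204]=-1
eax=(-1)|9=-1
esi=204+4=208
ebx=1+1=2
cmp ebx, 5  (cmp 2,5)
jl loop: taken
eax=M[208]=1
eax=1|9=9
esi=208+4=212
ebx=2+1=3
cmp ebx, 5  (cmp 3,5)
jl loop: taken
eax=M[212]=4
eax=4|9=13
esi=212+4=216
ebx=3+1=4
cmp ebx, 5  (cmp 4,5)
jl loop: taken
eax=M[216]=25
eax=25|9=25
esi=216+4=220
ebx=4+1=5
cmp ebx, 5  (cmp 5,5)
jl loop: not taken
eax=25+2=27
halt.
Total executed instructions: 35.

35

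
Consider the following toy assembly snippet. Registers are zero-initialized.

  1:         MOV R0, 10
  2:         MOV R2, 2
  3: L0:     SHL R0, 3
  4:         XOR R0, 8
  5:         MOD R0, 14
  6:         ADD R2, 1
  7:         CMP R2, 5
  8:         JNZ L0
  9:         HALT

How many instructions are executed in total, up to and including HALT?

after MOV R0, 10: R0=10
after MOV R2, 2: R2=2
after SHL R0, 3: R0=10<<3=80
after XOR R0, 8: R0=80^8=88
after MOD R0, 14: R0=88%14=4
after ADD R2, 1: R2=2+1=3
CMP R2, 5  (cmp 3,5)
JNZ L0: taken
after SHL R0, 3: R0=4<<3=32
after XOR R0, 8: R0=32^8=40
after MOD R0, 14: R0=40%14=12
after ADD R2, 1: R2=3+1=4
CMP R2, 5  (cmp 4,5)
JNZ L0: taken
after SHL R0, 3: R0=12<<3=96
after XOR R0, 8: R0=96^8=104
after MOD R0, 14: R0=104%14=6
after ADD R2, 1: R2=4+1=5
CMP R2, 5  (cmp 5,5)
JNZ L0: not taken
halt.
Total executed instructions: 21.

21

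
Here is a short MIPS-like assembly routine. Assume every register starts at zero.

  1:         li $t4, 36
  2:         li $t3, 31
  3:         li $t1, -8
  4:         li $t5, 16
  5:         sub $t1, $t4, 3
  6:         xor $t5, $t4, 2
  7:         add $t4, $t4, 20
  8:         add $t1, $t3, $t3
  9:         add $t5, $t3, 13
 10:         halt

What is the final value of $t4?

56

li $t4, 36 → $t4=36
li $t3, 31 → $t3=31
li $t1, -8 → $t1=-8
li $t5, 16 → $t5=16
sub $t1, $t4, 3 → $t1=36-3=33
xor $t5, $t4, 2 → $t5=36^2=38
add $t4, $t4, 20 → $t4=36+20=56
add $t1, $t3, $t3 → $t1=31+31=62
add $t5, $t3, 13 → $t5=31+13=44
halt.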